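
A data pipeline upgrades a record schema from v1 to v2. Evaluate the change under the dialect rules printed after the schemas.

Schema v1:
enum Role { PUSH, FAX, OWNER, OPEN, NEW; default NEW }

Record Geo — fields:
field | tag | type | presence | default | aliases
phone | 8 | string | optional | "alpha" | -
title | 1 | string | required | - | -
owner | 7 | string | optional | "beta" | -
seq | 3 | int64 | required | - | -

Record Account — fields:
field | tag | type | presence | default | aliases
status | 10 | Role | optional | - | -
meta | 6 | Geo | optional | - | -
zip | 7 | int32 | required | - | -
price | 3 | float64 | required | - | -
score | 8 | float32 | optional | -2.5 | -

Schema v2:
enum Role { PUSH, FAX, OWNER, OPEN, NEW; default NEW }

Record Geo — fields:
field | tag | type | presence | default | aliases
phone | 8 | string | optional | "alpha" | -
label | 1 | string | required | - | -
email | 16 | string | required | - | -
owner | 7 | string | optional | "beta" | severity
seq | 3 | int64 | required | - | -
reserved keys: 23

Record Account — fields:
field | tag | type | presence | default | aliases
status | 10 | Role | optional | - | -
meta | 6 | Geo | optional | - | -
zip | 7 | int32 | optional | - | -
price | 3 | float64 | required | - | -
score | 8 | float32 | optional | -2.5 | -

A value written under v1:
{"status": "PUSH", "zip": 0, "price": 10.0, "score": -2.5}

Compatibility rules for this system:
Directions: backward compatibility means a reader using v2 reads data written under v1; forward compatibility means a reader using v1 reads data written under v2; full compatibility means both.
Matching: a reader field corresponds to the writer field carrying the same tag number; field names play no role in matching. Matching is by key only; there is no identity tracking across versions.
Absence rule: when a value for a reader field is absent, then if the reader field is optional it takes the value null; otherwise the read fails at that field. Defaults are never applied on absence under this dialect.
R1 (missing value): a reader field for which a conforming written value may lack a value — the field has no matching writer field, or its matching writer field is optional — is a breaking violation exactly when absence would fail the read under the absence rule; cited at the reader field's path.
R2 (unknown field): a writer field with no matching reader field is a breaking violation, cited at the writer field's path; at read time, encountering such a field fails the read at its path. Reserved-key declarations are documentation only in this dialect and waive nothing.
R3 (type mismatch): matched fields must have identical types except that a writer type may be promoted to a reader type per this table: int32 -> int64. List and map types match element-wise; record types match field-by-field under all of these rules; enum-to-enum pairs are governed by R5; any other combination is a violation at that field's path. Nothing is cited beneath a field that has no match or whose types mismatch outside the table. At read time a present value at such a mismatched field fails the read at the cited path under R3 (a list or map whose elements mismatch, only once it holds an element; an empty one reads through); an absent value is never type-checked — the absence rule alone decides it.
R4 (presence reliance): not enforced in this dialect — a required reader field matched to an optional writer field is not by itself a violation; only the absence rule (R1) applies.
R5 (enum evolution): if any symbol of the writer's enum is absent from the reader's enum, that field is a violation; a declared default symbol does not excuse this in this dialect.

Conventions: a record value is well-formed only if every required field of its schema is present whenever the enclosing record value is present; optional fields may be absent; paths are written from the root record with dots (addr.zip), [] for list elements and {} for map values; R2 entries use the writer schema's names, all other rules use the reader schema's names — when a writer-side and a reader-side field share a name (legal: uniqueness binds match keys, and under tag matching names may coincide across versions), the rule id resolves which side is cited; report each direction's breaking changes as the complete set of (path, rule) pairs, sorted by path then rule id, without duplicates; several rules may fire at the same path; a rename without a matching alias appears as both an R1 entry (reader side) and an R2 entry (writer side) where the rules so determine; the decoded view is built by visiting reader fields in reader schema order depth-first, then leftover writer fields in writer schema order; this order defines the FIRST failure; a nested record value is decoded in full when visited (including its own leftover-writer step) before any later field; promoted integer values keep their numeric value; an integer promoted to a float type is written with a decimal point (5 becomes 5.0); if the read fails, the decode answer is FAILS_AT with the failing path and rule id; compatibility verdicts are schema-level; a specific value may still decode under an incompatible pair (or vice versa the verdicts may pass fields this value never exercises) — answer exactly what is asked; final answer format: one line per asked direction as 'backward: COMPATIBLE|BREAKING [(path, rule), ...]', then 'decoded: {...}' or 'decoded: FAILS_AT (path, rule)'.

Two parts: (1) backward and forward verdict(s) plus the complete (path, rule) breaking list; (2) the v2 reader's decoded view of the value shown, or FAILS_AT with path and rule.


backward: BREAKING [(meta.email, R1)]; forward: BREAKING [(meta.email, R2), (zip, R1)]; decoded: {"status": "PUSH", "meta": null, "zip": 0, "price": 10.0, "score": -2.5}

arrows below run writer -> reader for Account
backward on Account — v2 reading data written by v1:
  status: Role -> Role, writer optional; from status
  meta: Geo -> Geo, writer optional; from meta
  zip: int32 -> int32, writer required; from zip
  price: float64 -> float64, writer required; from price
  score: float32 -> float32, writer optional; from score
  meta.phone: string -> string, writer optional; from meta.phone
  meta.label: string -> string, writer required; from meta.title
  no writer field matches reader meta.email
  meta.owner: string -> string, writer optional; from meta.owner
  meta.seq: int64 -> int64, writer required; from meta.seq
  rule R1 violated at meta.email
  => backward verdict for Account: BREAKING, 1 violation(s)
forward on Account — v1 reading data written by v2:
  status: Role -> Role, writer optional; from status
  meta: Geo -> Geo, writer optional; from meta
  zip: int32 -> int32, writer optional; from zip
  price: float64 -> float64, writer required; from price
  score: float32 -> float32, writer optional; from score
  meta.phone: string -> string, writer optional; from meta.phone
  meta.title: string -> string, writer required; from meta.label
  meta.owner: string -> string, writer optional; from meta.owner
  meta.seq: int64 -> int64, writer required; from meta.seq
  writer meta.email: unknown to reader
  rule R2 violated at meta.email
  rule R1 violated at zip
  => forward verdict for Account: BREAKING, 2 violation(s)
decode walk for Account under reader schema v2:
  status := "PUSH"
  meta := null (absent, optional -> null)
  zip := 0
  price := 10.0
  score := -2.5
  => decoded: {"status": "PUSH", "meta": null, "zip": 0, "price": 10.0, "score": -2.5}


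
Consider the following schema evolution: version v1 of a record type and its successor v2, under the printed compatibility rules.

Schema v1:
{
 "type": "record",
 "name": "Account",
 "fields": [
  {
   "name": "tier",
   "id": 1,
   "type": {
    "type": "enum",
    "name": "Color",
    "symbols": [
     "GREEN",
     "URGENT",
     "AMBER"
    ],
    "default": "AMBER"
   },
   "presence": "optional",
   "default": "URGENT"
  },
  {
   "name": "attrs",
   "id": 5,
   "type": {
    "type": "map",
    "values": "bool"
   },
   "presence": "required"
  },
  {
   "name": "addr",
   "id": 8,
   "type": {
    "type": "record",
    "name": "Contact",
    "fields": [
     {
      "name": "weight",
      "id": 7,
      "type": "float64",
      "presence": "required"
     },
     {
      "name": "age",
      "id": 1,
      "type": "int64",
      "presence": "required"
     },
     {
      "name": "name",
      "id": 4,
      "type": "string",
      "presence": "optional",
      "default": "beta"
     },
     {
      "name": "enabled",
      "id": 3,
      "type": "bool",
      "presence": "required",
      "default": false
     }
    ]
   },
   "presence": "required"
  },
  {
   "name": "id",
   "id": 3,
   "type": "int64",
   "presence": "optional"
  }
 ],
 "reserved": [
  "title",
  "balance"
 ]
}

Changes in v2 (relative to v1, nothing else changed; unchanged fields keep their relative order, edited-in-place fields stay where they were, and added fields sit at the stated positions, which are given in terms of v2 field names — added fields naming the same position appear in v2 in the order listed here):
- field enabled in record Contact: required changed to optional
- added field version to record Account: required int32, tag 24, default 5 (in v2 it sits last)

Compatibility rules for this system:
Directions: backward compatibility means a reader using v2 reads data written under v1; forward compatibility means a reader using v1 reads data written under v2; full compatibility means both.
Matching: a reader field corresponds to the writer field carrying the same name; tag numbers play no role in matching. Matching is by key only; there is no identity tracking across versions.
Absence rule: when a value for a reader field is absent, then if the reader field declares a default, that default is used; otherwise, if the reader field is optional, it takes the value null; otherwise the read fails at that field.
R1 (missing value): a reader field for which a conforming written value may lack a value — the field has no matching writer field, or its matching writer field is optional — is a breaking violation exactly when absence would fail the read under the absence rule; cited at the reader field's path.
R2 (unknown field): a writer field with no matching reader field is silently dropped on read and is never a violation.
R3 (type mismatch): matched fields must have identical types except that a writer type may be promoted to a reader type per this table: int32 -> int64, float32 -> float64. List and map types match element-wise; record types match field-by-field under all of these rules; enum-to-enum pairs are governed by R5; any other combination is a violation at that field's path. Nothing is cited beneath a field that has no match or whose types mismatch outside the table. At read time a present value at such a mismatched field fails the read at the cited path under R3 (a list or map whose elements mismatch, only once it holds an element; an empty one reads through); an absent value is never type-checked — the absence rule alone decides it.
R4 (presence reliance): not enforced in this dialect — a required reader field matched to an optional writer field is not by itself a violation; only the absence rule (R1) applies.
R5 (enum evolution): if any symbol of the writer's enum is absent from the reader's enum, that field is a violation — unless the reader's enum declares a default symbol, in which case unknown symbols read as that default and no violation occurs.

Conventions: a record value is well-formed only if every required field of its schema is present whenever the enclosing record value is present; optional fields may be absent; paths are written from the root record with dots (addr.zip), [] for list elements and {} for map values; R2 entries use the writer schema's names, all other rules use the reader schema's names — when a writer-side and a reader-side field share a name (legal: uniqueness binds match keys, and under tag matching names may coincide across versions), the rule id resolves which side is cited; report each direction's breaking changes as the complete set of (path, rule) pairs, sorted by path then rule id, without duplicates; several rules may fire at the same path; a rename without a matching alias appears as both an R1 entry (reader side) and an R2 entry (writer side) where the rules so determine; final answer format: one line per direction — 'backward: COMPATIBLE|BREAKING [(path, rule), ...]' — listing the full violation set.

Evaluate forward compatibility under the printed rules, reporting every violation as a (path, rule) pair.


arrows below run writer -> reader for Account
forward for Account (reader v1, writer v2):
  tier <- tier (Color -> Color, writer optional)
  attrs <- attrs (map<string, bool> -> map<string, bool>, writer required)
  addr <- addr (Contact -> Contact, writer required)
  id <- id (int64 -> int64, writer optional)
  writer version: unknown to reader
  addr.weight <- addr.weight (float64 -> float64, writer required)
  addr.age <- addr.age (int64 -> int64, writer required)
  addr.name <- addr.name (string -> string, writer optional)
  addr.enabled <- addr.enabled (bool -> bool, writer optional)
  => no violations; forward on Account: COMPATIBLE
checking off the Account differences that do not matter here:
  field enabled in record Contact: required changed to optional -> inert for the asked Account verdict: nothing fires
  added field version to record Account: required int32, tag 24, default 5 (in v2 it sits last) -> inert for the asked Account verdict: nothing fires

forward: COMPATIBLE []


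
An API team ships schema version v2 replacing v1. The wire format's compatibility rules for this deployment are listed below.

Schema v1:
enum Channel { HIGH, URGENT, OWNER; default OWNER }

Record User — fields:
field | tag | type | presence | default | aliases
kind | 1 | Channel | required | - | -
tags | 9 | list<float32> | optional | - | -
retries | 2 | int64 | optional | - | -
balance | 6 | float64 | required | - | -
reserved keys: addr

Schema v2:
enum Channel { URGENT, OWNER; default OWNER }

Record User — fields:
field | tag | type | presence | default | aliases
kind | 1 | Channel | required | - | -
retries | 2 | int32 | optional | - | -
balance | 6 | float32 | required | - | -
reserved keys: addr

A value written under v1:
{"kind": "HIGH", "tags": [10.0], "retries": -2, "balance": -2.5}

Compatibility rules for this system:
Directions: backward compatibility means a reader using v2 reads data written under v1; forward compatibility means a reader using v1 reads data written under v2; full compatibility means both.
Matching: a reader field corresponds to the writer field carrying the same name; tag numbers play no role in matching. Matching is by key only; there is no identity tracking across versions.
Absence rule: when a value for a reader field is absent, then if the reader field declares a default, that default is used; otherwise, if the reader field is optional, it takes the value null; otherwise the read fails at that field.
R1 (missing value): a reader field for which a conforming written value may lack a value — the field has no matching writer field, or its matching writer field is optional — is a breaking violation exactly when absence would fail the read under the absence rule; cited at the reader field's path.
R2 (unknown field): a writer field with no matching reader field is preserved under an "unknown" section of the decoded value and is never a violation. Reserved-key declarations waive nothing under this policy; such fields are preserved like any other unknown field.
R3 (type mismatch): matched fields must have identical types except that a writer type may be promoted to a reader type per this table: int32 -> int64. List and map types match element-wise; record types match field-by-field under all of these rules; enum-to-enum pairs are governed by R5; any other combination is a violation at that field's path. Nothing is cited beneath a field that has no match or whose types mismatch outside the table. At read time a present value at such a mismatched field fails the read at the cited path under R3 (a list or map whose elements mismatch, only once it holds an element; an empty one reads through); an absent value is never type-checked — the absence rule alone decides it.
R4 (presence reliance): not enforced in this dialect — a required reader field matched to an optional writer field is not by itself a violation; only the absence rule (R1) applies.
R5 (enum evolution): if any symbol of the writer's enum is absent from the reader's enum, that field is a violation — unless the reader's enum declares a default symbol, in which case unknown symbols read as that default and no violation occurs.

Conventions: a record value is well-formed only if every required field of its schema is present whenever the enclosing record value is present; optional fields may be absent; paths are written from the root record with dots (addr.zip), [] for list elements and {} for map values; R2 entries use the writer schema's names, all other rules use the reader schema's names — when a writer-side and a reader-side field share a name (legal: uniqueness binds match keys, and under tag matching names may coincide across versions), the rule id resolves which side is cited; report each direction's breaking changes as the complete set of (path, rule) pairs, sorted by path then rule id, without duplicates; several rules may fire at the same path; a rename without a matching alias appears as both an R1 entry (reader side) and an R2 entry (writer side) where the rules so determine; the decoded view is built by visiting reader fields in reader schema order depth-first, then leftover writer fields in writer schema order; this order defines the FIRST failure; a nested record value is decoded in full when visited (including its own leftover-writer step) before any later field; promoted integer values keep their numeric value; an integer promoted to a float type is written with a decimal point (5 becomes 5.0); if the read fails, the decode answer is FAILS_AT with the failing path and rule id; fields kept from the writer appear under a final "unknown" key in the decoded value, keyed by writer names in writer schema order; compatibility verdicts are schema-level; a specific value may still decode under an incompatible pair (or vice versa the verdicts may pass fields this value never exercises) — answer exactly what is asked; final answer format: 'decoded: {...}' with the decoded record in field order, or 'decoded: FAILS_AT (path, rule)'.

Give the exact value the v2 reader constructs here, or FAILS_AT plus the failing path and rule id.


decoded: FAILS_AT (retries, R3)

the writer's type comes first in each User pair
decoding the User value with the v2 reader:
  kind := "OWNER" (symbol HIGH -> reader default)
  read fails at retries under R3
  => FAILS_AT (retries, R3)
the rest of the User diff is inert for this question:
  field balance in record User: type float64 changed to float32 -> a verdict-level change on User — the shown value reads the same
  removed field tags from record User -> inert under this dialect — no rule fires on User and the result does not move
  enum Channel (field kind in record User): symbol HIGH removed -> inert under this dialect — no rule fires on User and the result does not move


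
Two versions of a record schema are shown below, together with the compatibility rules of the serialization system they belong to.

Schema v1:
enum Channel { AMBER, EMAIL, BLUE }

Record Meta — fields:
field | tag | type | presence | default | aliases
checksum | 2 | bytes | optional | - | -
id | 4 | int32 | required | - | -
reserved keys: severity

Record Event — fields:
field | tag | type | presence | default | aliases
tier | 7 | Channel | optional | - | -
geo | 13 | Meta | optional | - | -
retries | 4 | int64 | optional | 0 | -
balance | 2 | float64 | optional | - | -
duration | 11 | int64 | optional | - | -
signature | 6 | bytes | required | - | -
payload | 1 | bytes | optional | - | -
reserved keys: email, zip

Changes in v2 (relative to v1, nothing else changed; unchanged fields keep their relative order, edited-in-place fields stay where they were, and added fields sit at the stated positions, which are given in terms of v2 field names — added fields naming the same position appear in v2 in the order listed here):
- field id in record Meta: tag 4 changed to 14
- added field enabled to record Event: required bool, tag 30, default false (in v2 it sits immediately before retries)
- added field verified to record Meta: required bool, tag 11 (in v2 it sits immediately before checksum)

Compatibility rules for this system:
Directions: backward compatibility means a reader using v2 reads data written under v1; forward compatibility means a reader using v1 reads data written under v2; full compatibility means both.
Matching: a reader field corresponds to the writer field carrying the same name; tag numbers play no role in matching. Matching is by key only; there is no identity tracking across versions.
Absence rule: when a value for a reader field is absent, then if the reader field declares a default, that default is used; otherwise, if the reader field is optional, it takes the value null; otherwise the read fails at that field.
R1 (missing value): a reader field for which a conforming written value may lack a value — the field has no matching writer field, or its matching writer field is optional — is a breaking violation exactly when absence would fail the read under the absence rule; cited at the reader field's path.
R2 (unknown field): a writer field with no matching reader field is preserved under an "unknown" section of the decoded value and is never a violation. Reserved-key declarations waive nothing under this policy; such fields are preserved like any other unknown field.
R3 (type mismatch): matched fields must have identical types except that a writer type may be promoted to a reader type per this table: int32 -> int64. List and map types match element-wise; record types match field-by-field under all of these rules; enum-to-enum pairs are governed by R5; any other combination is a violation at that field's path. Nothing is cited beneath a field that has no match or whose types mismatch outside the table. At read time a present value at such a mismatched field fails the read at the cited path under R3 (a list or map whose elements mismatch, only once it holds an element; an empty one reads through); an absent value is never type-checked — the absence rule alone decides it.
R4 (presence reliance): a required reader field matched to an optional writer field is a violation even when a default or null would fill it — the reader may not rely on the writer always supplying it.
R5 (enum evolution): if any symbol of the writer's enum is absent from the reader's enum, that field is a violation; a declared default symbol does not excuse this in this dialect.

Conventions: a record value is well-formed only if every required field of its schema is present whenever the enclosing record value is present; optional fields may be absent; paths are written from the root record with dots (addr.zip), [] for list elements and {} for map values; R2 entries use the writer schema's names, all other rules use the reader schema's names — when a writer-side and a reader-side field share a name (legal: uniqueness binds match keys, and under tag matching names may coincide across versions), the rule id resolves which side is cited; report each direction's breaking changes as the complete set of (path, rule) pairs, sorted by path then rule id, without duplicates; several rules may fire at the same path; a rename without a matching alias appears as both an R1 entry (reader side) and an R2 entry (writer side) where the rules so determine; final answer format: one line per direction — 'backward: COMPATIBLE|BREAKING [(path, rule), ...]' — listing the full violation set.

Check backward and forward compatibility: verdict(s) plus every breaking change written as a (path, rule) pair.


backward: BREAKING [(geo.verified, R1)]; forward: COMPATIBLE []

the writer's type comes first in each Event pair
backward analysis of Event with v2 as reader and v1 as writer:
  tier: paired with writer tier (Channel -> Channel; writer optional)
  geo: paired with writer geo (Meta -> Meta; writer optional)
  enabled has no writer counterpart
  retries: paired with writer retries (int64 -> int64; writer optional)
  balance: paired with writer balance (float64 -> float64; writer optional)
  duration: paired with writer duration (int64 -> int64; writer optional)
  signature: paired with writer signature (bytes -> bytes; writer required)
  payload: paired with writer payload (bytes -> bytes; writer optional)
  geo.verified has no writer counterpart
  geo.checksum: paired with writer geo.checksum (bytes -> bytes; writer optional)
  geo.id: paired with writer geo.id (int32 -> int32; writer required)
  violation R1 at geo.verified
  => backward verdict for Event: BREAKING, 1 violation(s)
forward analysis of Event with v1 as reader and v2 as writer:
  tier: paired with writer tier (Channel -> Channel; writer optional)
  geo: paired with writer geo (Meta -> Meta; writer optional)
  retries: paired with writer retries (int64 -> int64; writer optional)
  balance: paired with writer balance (float64 -> float64; writer optional)
  duration: paired with writer duration (int64 -> int64; writer optional)
  signature: paired with writer signature (bytes -> bytes; writer required)
  payload: paired with writer payload (bytes -> bytes; writer optional)
  writer field enabled has no reader counterpart
  geo.checksum: paired with writer geo.checksum (bytes -> bytes; writer optional)
  geo.id: paired with writer geo.id (int32 -> int32; writer required)
  writer field geo.verified has no reader counterpart
  nothing fires on Event: forward is COMPATIBLE


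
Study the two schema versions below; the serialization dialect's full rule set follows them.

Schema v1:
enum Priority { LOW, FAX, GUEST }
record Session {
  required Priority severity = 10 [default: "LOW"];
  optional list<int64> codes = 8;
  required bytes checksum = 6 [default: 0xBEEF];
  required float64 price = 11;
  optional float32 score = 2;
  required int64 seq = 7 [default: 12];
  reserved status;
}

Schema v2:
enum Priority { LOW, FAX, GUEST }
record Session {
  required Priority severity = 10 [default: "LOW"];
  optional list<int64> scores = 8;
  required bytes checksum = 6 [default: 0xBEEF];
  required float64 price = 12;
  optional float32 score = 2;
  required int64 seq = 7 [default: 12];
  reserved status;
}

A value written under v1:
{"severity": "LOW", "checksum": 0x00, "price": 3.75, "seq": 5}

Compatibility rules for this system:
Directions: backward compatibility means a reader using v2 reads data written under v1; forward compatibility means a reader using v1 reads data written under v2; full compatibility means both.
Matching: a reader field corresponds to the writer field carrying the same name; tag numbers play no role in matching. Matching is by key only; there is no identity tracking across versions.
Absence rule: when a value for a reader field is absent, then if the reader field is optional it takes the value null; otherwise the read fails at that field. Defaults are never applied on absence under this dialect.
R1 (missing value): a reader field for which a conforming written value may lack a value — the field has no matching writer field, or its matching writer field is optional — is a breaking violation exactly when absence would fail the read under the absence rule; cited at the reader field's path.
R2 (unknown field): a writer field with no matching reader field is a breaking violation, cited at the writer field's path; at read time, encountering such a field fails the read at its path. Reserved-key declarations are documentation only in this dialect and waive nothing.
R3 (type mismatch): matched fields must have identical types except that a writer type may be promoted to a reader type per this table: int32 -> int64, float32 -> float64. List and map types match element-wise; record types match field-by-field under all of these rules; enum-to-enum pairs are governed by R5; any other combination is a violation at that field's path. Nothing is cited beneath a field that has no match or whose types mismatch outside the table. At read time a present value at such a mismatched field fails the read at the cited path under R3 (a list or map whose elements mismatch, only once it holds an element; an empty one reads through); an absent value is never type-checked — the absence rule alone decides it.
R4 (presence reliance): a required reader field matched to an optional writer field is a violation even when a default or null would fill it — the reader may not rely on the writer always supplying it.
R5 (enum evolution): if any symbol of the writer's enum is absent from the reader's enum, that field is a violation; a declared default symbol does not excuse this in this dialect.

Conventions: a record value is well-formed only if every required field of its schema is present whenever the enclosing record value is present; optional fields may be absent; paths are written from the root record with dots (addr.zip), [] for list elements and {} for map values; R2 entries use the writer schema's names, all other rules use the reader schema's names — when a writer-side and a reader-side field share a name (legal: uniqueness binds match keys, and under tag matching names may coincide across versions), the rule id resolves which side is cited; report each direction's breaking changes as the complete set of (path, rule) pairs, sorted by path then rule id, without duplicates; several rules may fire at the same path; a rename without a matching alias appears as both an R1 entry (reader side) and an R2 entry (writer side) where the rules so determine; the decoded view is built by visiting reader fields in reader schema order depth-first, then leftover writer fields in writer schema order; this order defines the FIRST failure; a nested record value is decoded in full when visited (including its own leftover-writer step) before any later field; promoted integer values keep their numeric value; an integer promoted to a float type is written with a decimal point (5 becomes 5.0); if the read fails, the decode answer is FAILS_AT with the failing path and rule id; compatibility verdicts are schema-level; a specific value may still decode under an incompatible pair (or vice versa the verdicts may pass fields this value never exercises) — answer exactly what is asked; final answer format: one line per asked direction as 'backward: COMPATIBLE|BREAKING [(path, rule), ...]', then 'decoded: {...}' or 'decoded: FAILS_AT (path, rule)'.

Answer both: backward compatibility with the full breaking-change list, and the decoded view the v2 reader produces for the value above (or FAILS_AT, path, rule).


arrows below run writer -> reader for Session
backward for Session (reader v2, writer v1):
  Priority -> Priority, writer required: severity aligns to severity
  scores: no writer match
  bytes -> bytes, writer required: checksum aligns to checksum
  float64 -> float64, writer required: price aligns to price
  float32 -> float32, writer optional: score aligns to score
  int64 -> int64, writer required: seq aligns to seq
  writer field codes has no reader counterpart
  breaking: (codes, R2)
  => 1 violation(s): backward is BREAKING for Session
decode (reader v2):
  severity := "LOW"
  scores := null (missing; optional => null)
  checksum := 0x00
  price := 3.75
  score := null (missing; optional => null)
  seq := 5
  => decoded: {"severity": "LOW", "scores": null, "checksum": 0x00, "price": 3.75, "score": null, "seq": 5}
diffs on Session not affecting the asked answer:
  field price in record Session: tag 11 changed to 12 -> inert for the asked Session verdict: nothing fires

backward: BREAKING [(codes, R2)]; decoded: {"severity": "LOW", "scores": null, "checksum": 0x00, "price": 3.75, "score": null, "seq": 5}


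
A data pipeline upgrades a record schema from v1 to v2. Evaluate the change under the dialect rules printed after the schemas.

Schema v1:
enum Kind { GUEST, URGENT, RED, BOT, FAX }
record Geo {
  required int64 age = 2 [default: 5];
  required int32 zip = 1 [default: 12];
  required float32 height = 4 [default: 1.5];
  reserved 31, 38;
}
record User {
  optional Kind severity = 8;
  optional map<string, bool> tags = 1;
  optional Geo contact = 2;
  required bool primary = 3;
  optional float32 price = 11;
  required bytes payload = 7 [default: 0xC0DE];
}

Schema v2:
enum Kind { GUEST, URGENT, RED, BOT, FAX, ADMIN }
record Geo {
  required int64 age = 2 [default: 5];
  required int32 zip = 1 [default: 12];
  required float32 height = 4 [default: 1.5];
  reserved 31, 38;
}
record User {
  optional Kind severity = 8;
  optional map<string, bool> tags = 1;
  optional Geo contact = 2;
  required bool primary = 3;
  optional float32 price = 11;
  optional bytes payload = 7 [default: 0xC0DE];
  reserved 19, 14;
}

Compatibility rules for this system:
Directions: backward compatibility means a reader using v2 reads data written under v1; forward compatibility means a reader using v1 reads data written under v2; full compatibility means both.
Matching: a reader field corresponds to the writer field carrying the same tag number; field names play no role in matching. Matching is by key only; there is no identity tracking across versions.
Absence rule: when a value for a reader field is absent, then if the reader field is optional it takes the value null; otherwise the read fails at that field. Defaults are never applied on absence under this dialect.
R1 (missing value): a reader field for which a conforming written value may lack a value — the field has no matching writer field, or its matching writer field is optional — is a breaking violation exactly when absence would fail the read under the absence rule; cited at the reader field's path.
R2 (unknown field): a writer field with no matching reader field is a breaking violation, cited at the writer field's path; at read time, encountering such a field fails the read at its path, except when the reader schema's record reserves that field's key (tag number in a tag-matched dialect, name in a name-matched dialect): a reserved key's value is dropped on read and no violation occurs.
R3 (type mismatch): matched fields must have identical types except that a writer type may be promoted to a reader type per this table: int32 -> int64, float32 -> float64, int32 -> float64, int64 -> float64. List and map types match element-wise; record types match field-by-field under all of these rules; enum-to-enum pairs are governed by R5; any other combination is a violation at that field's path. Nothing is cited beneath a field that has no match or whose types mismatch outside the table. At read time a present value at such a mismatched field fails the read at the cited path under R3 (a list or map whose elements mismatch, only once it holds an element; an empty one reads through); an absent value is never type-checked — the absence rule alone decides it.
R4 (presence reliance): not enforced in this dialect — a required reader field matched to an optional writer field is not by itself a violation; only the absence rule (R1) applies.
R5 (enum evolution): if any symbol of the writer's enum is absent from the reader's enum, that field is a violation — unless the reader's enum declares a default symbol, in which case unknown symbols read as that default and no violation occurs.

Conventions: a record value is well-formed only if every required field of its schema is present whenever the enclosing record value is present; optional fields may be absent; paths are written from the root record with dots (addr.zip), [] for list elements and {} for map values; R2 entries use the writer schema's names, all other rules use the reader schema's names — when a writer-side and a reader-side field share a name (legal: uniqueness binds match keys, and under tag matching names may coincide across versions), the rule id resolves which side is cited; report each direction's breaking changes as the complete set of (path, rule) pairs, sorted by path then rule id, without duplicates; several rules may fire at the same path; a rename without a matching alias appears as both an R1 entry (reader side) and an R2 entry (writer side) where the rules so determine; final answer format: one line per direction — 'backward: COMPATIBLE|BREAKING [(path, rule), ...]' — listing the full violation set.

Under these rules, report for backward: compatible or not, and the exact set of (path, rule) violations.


arrows below run writer -> reader for User
backward for User (reader v2, writer v1):
  Kind -> Kind, writer optional: severity aligns to severity
  map<string, bool> -> map<string, bool>, writer optional: tags aligns to tags
  Geo -> Geo, writer optional: contact aligns to contact
  bool -> bool, writer required: primary aligns to primary
  float32 -> float32, writer optional: price aligns to price
  bytes -> bytes, writer required: payload aligns to payload
  int64 -> int64, writer required: contact.age aligns to contact.age
  int32 -> int32, writer required: contact.zip aligns to contact.zip
  float32 -> float32, writer required: contact.height aligns to contact.height
  => no violations; backward on User: COMPATIBLE
the rest of the User diff is inert for this question:
  field payload in record User: required changed to optional -> fires only in the forward direction of User, which is not asked here
  enum Kind (field severity in record User): symbol ADMIN added -> fires only in the forward direction of User, which is not asked here

backward: COMPATIBLE []


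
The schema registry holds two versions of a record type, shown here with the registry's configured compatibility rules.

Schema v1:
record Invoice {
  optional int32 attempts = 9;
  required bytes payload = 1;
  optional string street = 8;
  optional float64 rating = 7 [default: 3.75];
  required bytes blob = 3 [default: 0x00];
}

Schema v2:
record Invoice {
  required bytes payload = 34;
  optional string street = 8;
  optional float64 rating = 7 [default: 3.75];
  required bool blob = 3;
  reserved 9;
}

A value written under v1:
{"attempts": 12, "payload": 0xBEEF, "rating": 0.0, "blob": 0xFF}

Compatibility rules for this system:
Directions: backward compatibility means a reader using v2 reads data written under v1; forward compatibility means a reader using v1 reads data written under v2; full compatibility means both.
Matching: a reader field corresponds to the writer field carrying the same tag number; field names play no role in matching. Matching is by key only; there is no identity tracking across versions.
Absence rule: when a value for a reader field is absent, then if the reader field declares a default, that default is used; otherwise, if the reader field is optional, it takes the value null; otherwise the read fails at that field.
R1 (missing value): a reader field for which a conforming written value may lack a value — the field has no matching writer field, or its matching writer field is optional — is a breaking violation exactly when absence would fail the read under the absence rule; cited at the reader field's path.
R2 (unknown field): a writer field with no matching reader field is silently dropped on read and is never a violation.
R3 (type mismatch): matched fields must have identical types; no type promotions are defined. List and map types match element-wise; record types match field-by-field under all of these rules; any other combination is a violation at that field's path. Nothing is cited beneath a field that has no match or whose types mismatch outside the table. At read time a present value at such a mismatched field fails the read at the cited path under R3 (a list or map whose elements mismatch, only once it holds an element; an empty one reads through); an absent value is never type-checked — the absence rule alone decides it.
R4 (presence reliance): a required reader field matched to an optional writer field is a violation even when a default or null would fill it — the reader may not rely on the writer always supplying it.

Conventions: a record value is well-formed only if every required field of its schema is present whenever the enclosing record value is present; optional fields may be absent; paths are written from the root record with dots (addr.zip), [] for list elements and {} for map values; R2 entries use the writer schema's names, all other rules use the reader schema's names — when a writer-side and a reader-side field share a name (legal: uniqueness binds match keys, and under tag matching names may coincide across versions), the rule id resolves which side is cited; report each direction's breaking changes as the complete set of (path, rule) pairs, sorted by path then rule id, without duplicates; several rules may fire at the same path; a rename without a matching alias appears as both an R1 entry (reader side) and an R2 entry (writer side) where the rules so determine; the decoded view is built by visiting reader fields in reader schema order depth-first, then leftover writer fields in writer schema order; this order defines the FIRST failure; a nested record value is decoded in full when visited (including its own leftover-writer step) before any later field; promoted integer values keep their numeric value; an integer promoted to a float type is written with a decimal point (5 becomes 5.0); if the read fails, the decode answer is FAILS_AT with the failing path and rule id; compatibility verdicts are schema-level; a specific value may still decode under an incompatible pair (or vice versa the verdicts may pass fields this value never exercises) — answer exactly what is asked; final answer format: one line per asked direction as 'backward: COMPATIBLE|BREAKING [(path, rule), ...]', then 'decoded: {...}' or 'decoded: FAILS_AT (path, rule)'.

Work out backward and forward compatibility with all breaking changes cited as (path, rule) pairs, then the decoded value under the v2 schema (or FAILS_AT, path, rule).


backward: BREAKING [(blob, R3), (payload, R1)]; forward: BREAKING [(blob, R3), (payload, R1)]; decoded: FAILS_AT (payload, R1)

the writer's type comes first in each Invoice pair
backward for Invoice (reader v2, writer v1):
  payload has no writer counterpart
  street: string -> string, writer optional; from street
  rating: float64 -> float64, writer optional; from rating
  blob: bytes -> bool, writer required; from blob
  writer attempts: unknown to reader
  writer payload: unknown to reader
  rule R3 violated at blob
  rule R1 violated at payload
  backward on Invoice therefore BREAKING (2)
forward for Invoice (reader v1, writer v2):
  attempts has no writer counterpart
  payload has no writer counterpart
  street: string -> string, writer optional; from street
  rating: float64 -> float64, writer optional; from rating
  blob: bool -> bytes, writer required; from blob
  writer payload: unknown to reader
  rule R3 violated at blob
  rule R1 violated at payload
  forward on Invoice therefore BREAKING (2)
decoding the Invoice value with the v2 reader:
  read fails at payload under R1 (no fill)
  => FAILS_AT (payload, R1)
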